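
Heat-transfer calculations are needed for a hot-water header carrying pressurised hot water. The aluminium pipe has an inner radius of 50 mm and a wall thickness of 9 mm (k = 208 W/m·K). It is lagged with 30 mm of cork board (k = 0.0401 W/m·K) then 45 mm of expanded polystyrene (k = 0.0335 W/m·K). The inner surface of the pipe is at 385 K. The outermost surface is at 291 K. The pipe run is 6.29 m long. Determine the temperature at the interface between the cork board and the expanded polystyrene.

Per-layer cylindrical resistances, series-summed:
R_aluminium pipe wall = ln(59/50)/(2π×208×6.29) = 2.013×10^-5 K/W
R_cork board = ln(89/59)/(2π×0.0401×6.29) = 0.2594 K/W
R_expanded polystyrene = ln(134/89)/(2π×0.0335×6.29) = 0.3091 K/W
R_total = 0.5685 K/W
Q = ΔT/R_total = 94/0.5685
Q = 165 W
T_interface = T_inner − Q·ΣR(inner→interface) = 385 − 165×0.2594

T ≈ 342 K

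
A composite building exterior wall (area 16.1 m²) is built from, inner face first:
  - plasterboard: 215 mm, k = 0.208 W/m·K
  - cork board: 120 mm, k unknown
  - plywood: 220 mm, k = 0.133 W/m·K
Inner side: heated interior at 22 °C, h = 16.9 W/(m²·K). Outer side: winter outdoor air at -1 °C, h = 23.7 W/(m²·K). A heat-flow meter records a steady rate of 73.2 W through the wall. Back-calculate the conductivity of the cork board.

k ≈ 0.0529 W/(m·K)

Model the wall as resistances in series:
R_inner film = 1/(h_i·A) = 1/(16.9×16.1) = 0.003675 K/W
R_plasterboard = L/(kA) = 0.215/(0.208×16.1) = 0.0642 K/W
R_plywood = L/(kA) = 0.22/(0.133×16.1) = 0.1027 K/W
R_outer film = 1/(h_o·A) = 1/(23.7×16.1) = 0.002621 K/W
Sum of known resistances R_other = 0.1732 K/W
Total R = ΔT/Q = 23/73.2 = 0.3142 K/W
R_cork board = R_total − R_other = 0.141 K/W
k = L/(R·A) = 0.12/(0.141×16.1)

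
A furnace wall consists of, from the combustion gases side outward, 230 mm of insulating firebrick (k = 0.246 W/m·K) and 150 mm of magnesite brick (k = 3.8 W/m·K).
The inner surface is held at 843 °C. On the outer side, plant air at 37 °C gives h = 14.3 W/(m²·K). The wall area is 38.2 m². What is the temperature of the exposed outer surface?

T ≈ 91 °C

Model the wall as resistances in series:
R_insulating firebrick = L/(kA) = 0.23/(0.246×38.2) = 0.02448 K/W
R_magnesite brick = L/(kA) = 0.15/(3.8×38.2) = 0.001033 K/W
R_outer film = 1/(h_o·A) = 1/(14.3×38.2) = 0.001831 K/W
R_total = 0.02734 K/W;  Q = ΔT/R_total = 806/0.02734 = 29480 W
T_interface = T_inner − Q·ΣR(inner→interface) = 843 − 29500×0.02551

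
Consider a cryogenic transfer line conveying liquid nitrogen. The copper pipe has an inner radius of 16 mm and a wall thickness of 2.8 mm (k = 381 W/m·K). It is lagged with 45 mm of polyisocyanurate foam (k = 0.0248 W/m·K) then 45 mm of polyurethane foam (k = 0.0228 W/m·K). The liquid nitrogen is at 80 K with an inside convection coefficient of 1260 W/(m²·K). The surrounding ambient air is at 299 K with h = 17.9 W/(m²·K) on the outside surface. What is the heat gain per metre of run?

q′ ≈ 18.8 W/m

Per-layer cylindrical resistances, series-summed:
R_inner film = 1/(h_i·2πr₁L) = 1/(1260×2π×0.016×1) = 0.007895 K/W
R_copper pipe wall = ln(18.8/16)/(2π×381×1) = 6.737×10^-5 K/W
R_polyisocyanurate foam = ln(63.8/18.8)/(2π×0.0248×1) = 7.842 K/W
R_polyurethane foam = ln(108.8/63.8)/(2π×0.0228×1) = 3.726 K/W
R_outer film = 1/(h_o·2πr_oL) = 1/(17.9×2π×0.1088×1) = 0.08172 K/W
R_total = 11.66 K/W
Q = ΔT/R_total = 219/11.66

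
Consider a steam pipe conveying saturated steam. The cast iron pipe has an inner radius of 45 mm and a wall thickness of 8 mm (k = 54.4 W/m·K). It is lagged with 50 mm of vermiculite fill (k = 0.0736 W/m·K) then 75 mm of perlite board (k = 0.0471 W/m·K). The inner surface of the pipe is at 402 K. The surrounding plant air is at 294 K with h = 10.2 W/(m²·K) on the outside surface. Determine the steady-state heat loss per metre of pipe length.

Cylindrical conduction, so R = ln(r₂/r₁)/(2πkL) per layer, in series:
R_cast iron pipe wall = ln(53/45)/(2π×54.4×1) = 4.787×10^-4 K/W
R_vermiculite fill = ln(103/53)/(2π×0.0736×1) = 1.437 K/W
R_perlite board = ln(178/103)/(2π×0.0471×1) = 1.849 K/W
R_outer film = 1/(h_o·2πr_oL) = 1/(10.2×2π×0.178×1) = 0.08766 K/W
R_total = 3.373 K/W
Q = ΔT/R_total = 108/3.373

q′ ≈ 32 W/m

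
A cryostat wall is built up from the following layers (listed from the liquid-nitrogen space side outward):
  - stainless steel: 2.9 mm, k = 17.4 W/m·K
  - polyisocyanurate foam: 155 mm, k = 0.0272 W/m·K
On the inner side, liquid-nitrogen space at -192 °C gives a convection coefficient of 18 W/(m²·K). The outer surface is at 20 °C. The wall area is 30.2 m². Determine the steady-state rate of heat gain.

Model the wall as resistances in series:
R_inner film = 1/(h_i·A) = 1/(18×30.2) = 0.00184 K/W
R_stainless steel = L/(kA) = 0.0029/(17.4×30.2) = 5.519×10^-6 K/W
R_polyisocyanurate foam = L/(kA) = 0.155/(0.0272×30.2) = 0.1887 K/W
R_total = 0.1905 K/W
Q = ΔT / R_total = 212 / 0.1905

Q ≈ 1110 W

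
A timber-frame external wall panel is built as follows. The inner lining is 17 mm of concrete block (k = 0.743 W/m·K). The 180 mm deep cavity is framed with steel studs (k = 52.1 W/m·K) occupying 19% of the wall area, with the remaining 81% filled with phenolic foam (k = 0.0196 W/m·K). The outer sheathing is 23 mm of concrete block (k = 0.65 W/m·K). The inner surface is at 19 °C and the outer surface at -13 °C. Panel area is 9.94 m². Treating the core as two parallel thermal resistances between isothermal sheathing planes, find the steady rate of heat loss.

Q ≈ 4160 W

Sheathing layers in series; stud and cavity paths in parallel between them.
R_inner = 0.017/(0.743×9.94) = 0.002302 K/W
R_stud  = 0.18/(52.1×0.19×9.94) = 0.001829 K/W
R_cav   = 0.18/(0.0196×0.81×9.94) = 1.141 K/W
1/R_core = 1/R_stud + 1/R_cav → R_core = 0.001826 K/W
R_outer = 0.023/(0.65×9.94) = 0.00356 K/W
R_total = 0.007688 K/W
Q = ΔT/R_total = 32/0.007688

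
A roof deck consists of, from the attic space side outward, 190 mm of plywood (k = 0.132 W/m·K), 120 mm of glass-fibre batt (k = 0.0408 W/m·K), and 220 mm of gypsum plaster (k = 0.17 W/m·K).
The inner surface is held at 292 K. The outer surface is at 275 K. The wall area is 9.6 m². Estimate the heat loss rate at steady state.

Using the resistance-network approach (series):
R_plywood = L/(kA) = 0.19/(0.132×9.6) = 0.1499 K/W
R_glass-fibre batt = L/(kA) = 0.12/(0.0408×9.6) = 0.3064 K/W
R_gypsum plaster = L/(kA) = 0.22/(0.17×9.6) = 0.1348 K/W
R_total = 0.5911 K/W
Q = ΔT / R_total = 17 / 0.5911

Q ≈ 28.8 W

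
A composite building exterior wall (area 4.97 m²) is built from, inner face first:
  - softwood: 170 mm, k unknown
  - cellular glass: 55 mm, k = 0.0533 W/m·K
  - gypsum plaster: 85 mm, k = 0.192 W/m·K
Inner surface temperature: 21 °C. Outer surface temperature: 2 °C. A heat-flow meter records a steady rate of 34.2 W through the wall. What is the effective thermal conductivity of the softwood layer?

k ≈ 0.132 W/(m·K)

Using the resistance-network approach (series):
R_cellular glass = L/(kA) = 0.055/(0.0533×4.97) = 0.2076 K/W
R_gypsum plaster = L/(kA) = 0.085/(0.192×4.97) = 0.08908 K/W
Sum of known resistances R_other = 0.2967 K/W
Total R = ΔT/Q = 19/34.2 = 0.5556 K/W
R_softwood = R_total − R_other = 0.2589 K/W
k = L/(R·A) = 0.17/(0.2589×4.97)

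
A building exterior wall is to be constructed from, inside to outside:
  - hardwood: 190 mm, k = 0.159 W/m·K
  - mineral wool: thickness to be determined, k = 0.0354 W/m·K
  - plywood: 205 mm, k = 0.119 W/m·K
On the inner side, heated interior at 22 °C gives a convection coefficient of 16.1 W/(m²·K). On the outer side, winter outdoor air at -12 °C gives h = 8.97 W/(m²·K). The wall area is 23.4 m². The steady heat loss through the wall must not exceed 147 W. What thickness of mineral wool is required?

L ≈ 82.2 mm

Thermal resistances in series:
R_inner film = 1/(h_i·A) = 1/(16.1×23.4) = 0.002654 K/W
R_hardwood = L/(kA) = 0.19/(0.159×23.4) = 0.05107 K/W
R_plywood = L/(kA) = 0.205/(0.119×23.4) = 0.07362 K/W
R_outer film = 1/(h_o·A) = 1/(8.97×23.4) = 0.004764 K/W
Sum of the known resistances R_other = 0.1321 K/W
Required total resistance R_tot = ΔT/Q_allow = 34/147 = 0.2313 K/W
R_mineral wool = R_tot − R_other = 0.09919 K/W
L = R·k·A = 0.09919×0.0354×23.4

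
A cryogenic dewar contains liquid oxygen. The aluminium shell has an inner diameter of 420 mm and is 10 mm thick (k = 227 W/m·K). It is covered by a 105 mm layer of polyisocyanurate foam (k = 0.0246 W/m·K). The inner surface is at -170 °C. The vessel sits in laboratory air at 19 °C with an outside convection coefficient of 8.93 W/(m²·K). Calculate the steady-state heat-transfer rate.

For a spherical shell R = (1/r₁ − 1/r₂)/(4πk); film R = 1/(h·4πr²). In series:
R_aluminium shell = (1/0.21 − 1/0.22)/(4π×227) = 7.588×10^-5 K/W
R_polyisocyanurate foam = (1/0.22 − 1/0.325)/(4π×0.0246) = 4.75 K/W
R_outer film = 1/(h·4πr_o²) = 1/(8.93×4π×0.325²) = 0.08437 K/W
R_total = 4.835 K/W
Q = ΔT/R_total = 189/4.835

Q ≈ 39.1 W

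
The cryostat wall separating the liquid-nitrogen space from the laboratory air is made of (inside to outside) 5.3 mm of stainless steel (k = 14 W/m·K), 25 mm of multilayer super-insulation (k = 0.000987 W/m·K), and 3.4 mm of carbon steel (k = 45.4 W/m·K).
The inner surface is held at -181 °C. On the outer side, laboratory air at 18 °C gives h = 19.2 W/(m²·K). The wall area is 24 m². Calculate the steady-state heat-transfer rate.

Thermal resistances in series:
R_stainless steel = L/(kA) = 0.0053/(14×24) = 1.577×10^-5 K/W
R_multilayer super-insulation = L/(kA) = 0.025/(0.000987×24) = 1.055 K/W
R_carbon steel = L/(kA) = 0.0034/(45.4×24) = 3.12×10^-6 K/W
R_outer film = 1/(h_o·A) = 1/(19.2×24) = 0.00217 K/W
R_total = 1.058 K/W
Q = ΔT / R_total = 199 / 1.058

Q ≈ 188 W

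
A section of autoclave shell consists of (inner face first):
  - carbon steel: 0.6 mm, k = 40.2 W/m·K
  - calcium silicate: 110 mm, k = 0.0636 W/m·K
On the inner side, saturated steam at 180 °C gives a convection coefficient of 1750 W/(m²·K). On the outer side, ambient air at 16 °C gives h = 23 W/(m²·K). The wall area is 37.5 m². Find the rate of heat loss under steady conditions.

Treating each layer as a thermal resistance in series:
R_inner film = 1/(h_i·A) = 1/(1750×37.5) = 1.524×10^-5 K/W
R_carbon steel = L/(kA) = 0.0006/(40.2×37.5) = 3.98×10^-7 K/W
R_calcium silicate = L/(kA) = 0.11/(0.0636×37.5) = 0.04612 K/W
R_outer film = 1/(h_o·A) = 1/(23×37.5) = 0.001159 K/W
R_total = 0.0473 K/W
Q = ΔT / R_total = 164 / 0.0473

Q ≈ 3470 W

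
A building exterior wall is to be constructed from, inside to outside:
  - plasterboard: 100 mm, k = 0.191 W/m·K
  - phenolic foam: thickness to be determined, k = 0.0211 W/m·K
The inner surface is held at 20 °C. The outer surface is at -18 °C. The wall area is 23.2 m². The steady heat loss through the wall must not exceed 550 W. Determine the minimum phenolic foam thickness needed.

Using the resistance-network approach (series):
R_plasterboard = L/(kA) = 0.1/(0.191×23.2) = 0.02257 K/W
Sum of the known resistances R_other = 0.02257 K/W
Required total resistance R_tot = ΔT/Q_allow = 38/550 = 0.06909 K/W
R_phenolic foam = R_tot − R_other = 0.04652 K/W
L = R·k·A = 0.04652×0.0211×23.2

L ≈ 22.8 mm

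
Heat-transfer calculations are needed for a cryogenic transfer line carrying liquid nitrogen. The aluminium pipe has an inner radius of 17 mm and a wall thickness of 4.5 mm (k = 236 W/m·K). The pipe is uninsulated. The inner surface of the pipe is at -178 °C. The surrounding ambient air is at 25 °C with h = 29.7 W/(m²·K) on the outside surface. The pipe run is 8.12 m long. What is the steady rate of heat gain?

Per-layer cylindrical resistances, series-summed:
R_aluminium pipe wall = ln(21.5/17)/(2π×236×8.12) = 1.95×10^-5 K/W
R_outer film = 1/(h_o·2πr_oL) = 1/(29.7×2π×0.0215×8.12) = 0.0307 K/W
R_total = 0.03071 K/W
Q = ΔT/R_total = 203/0.03071

Q ≈ 6610 W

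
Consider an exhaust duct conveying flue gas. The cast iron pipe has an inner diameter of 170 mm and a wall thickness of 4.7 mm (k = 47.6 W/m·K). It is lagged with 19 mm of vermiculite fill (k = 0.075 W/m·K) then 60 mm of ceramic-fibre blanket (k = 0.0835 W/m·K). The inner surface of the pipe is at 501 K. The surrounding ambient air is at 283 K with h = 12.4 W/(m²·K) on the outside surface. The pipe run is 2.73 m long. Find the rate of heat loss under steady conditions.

Q ≈ 450 W

For a radial system each layer contributes R = ln(r_out/r_in)/(2πkL); films add R = 1/(hA).
R_cast iron pipe wall = ln(89.7/85)/(2π×47.6×2.73) = 6.592×10^-5 K/W
R_vermiculite fill = ln(108.7/89.7)/(2π×0.075×2.73) = 0.1493 K/W
R_ceramic-fibre blanket = ln(168.7/108.7)/(2π×0.0835×2.73) = 0.3069 K/W
R_outer film = 1/(h_o·2πr_oL) = 1/(12.4×2π×0.1687×2.73) = 0.02787 K/W
R_total = 0.4841 K/W
Q = ΔT/R_total = 218/0.4841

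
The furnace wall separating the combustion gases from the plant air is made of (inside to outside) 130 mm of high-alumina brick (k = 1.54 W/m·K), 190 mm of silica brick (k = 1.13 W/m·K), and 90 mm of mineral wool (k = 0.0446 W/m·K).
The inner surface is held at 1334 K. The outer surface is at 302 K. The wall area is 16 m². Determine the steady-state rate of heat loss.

Treating each layer as a thermal resistance in series:
R_high-alumina brick = L/(kA) = 0.13/(1.54×16) = 0.005276 K/W
R_silica brick = L/(kA) = 0.19/(1.13×16) = 0.01051 K/W
R_mineral wool = L/(kA) = 0.09/(0.0446×16) = 0.1261 K/W
R_total = 0.1419 K/W
Q = ΔT / R_total = 1032 / 0.1419

Q ≈ 7270 W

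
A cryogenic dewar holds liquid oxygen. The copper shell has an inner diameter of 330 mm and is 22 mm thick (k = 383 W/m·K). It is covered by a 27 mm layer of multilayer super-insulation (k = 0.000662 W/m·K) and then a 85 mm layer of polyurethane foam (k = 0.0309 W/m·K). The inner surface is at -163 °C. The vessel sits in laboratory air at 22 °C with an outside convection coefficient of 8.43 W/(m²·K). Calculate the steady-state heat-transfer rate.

Spherical conduction: R = (1/r_in − 1/r_out)/(4πk) per layer; series-sum.
R_copper shell = (1/0.165 − 1/0.187)/(4π×383) = 1.481×10^-4 K/W
R_multilayer super-insulation = (1/0.187 − 1/0.214)/(4π×0.000662) = 81.1 K/W
R_polyurethane foam = (1/0.214 − 1/0.299)/(4π×0.0309) = 3.421 K/W
R_outer film = 1/(h·4πr_o²) = 1/(8.43×4π×0.299²) = 0.1056 K/W
R_total = 84.63 K/W
Q = ΔT/R_total = 185/84.63

Q ≈ 2.19 W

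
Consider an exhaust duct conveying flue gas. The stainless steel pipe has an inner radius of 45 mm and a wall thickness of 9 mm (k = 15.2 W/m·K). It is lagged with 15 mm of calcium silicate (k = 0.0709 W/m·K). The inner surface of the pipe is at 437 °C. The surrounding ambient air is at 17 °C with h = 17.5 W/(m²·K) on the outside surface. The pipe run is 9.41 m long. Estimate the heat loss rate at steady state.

Per-layer cylindrical resistances, series-summed:
R_stainless steel pipe wall = ln(54/45)/(2π×15.2×9.41) = 2.029×10^-4 K/W
R_calcium silicate = ln(69/54)/(2π×0.0709×9.41) = 0.05847 K/W
R_outer film = 1/(h_o·2πr_oL) = 1/(17.5×2π×0.069×9.41) = 0.01401 K/W
R_total = 0.07268 K/W
Q = ΔT/R_total = 420/0.07268

Q ≈ 5780 W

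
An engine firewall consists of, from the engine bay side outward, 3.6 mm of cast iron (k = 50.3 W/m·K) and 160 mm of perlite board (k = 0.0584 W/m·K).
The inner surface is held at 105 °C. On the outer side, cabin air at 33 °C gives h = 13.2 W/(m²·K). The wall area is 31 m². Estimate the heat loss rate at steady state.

Treating each layer as a thermal resistance in series:
R_cast iron = L/(kA) = 0.0036/(50.3×31) = 2.309×10^-6 K/W
R_perlite board = L/(kA) = 0.16/(0.0584×31) = 0.08838 K/W
R_outer film = 1/(h_o·A) = 1/(13.2×31) = 0.002444 K/W
R_total = 0.09082 K/W
Q = ΔT / R_total = 72 / 0.09082

Q ≈ 793 W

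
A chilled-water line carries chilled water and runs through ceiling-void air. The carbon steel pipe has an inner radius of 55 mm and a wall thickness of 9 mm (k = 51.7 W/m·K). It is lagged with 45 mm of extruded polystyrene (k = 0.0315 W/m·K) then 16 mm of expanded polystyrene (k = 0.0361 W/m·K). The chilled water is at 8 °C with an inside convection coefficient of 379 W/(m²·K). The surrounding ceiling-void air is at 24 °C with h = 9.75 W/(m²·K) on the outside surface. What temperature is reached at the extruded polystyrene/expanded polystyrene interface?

T ≈ 20.6 °C

Treating each annulus and film as a series resistance:
R_inner film = 1/(h_i·2πr₁L) = 1/(379×2π×0.055×1) = 0.007635 K/W
R_carbon steel pipe wall = ln(64/55)/(2π×51.7×1) = 4.665×10^-4 K/W
R_extruded polystyrene = ln(109/64)/(2π×0.0315×1) = 2.69 K/W
R_expanded polystyrene = ln(125/109)/(2π×0.0361×1) = 0.6038 K/W
R_outer film = 1/(h_o·2πr_oL) = 1/(9.75×2π×0.125×1) = 0.1306 K/W
R_total = 3.433 K/W
Q = ΔT/R_total = 16/3.433
Q = 4.66 W/m
T_interface = T_inner + Q·ΣR(inner→interface) = 8 + 4.66×2.698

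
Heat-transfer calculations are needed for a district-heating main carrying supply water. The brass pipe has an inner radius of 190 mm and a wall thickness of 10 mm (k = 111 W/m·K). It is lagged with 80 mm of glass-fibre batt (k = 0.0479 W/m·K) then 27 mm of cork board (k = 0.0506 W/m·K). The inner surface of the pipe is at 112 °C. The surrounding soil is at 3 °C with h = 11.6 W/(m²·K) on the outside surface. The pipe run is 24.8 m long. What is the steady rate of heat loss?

Q ≈ 1860 W

Treating each annulus and film as a series resistance:
R_brass pipe wall = ln(200/190)/(2π×111×24.8) = 2.966×10^-6 K/W
R_glass-fibre batt = ln(280/200)/(2π×0.0479×24.8) = 0.04508 K/W
R_cork board = ln(307/280)/(2π×0.0506×24.8) = 0.01168 K/W
R_outer film = 1/(h_o·2πr_oL) = 1/(11.6×2π×0.307×24.8) = 0.001802 K/W
R_total = 0.05856 K/W
Q = ΔT/R_total = 109/0.05856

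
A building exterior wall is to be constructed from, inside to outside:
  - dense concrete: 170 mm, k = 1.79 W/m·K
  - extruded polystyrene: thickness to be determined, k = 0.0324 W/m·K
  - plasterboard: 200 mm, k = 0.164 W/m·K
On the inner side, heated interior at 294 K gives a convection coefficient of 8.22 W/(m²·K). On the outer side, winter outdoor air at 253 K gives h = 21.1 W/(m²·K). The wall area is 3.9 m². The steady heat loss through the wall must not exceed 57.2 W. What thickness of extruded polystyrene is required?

L ≈ 42.5 mm

Treating each layer as a thermal resistance in series:
R_inner film = 1/(h_i·A) = 1/(8.22×3.9) = 0.03119 K/W
R_dense concrete = L/(kA) = 0.17/(1.79×3.9) = 0.02435 K/W
R_plasterboard = L/(kA) = 0.2/(0.164×3.9) = 0.3127 K/W
R_outer film = 1/(h_o·A) = 1/(21.1×3.9) = 0.01215 K/W
Sum of the known resistances R_other = 0.3804 K/W
Required total resistance R_tot = ΔT/Q_allow = 41/57.2 = 0.7168 K/W
R_extruded polystyrene = R_tot − R_other = 0.3364 K/W
L = R·k·A = 0.3364×0.0324×3.9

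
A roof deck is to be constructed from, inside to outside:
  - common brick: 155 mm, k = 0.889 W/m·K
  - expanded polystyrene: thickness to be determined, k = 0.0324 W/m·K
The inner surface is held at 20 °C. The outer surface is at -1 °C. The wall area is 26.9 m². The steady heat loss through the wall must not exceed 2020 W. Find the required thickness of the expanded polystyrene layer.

Model the wall as resistances in series:
R_common brick = L/(kA) = 0.155/(0.889×26.9) = 0.006482 K/W
Sum of the known resistances R_other = 0.006482 K/W
Required total resistance R_tot = ΔT/Q_allow = 21/2020 = 0.0104 K/W
R_expanded polystyrene = R_tot − R_other = 0.003915 K/W
L = R·k·A = 0.003915×0.0324×26.9

L ≈ 3.41 mm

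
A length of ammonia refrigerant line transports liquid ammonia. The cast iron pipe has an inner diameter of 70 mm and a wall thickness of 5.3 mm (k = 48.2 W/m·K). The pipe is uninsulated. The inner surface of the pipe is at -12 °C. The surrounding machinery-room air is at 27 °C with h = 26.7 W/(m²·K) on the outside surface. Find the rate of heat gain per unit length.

q′ ≈ 263 W/m

Radial resistances (cylindrical: R_cond = ln(r_o/r_i)/(2πkL), R_conv = 1/(h·2πrL)):
R_cast iron pipe wall = ln(40.3/35)/(2π×48.2×1) = 4.656×10^-4 K/W
R_outer film = 1/(h_o·2πr_oL) = 1/(26.7×2π×0.0403×1) = 0.1479 K/W
R_total = 0.1484 K/W
Q = ΔT/R_total = 39/0.1484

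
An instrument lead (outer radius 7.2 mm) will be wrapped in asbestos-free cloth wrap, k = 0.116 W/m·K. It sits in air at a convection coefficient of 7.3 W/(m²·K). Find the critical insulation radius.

r_cr ≈ 15.9 mm

For a cylinder r_cr = k/h = 0.116/7.3
r_cr = 15.9 mm; since the bare radius (7.2 mm) is below r_cr, adding a thin layer of insulation will *increase* heat loss.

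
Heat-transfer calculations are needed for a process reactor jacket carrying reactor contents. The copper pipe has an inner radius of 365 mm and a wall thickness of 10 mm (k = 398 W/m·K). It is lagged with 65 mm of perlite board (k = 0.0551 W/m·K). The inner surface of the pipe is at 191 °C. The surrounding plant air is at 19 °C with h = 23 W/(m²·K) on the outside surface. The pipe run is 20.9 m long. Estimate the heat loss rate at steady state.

Q ≈ 7530 W

Radial resistances (cylindrical: R_cond = ln(r_o/r_i)/(2πkL), R_conv = 1/(h·2πrL)):
R_copper pipe wall = ln(375/365)/(2π×398×20.9) = 5.171×10^-7 K/W
R_perlite board = ln(440/375)/(2π×0.0551×20.9) = 0.02209 K/W
R_outer film = 1/(h_o·2πr_oL) = 1/(23×2π×0.44×20.9) = 7.525×10^-4 K/W
R_total = 0.02284 K/W
Q = ΔT/R_total = 172/0.02284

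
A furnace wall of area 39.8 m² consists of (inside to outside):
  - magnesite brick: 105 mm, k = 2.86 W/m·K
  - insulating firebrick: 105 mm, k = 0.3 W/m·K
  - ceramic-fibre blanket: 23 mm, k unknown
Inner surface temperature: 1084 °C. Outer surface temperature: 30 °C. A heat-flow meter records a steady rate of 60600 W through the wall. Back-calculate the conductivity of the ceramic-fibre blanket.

Treating each layer as a thermal resistance in series:
R_magnesite brick = L/(kA) = 0.105/(2.86×39.8) = 9.224×10^-4 K/W
R_insulating firebrick = L/(kA) = 0.105/(0.3×39.8) = 0.008794 K/W
Sum of known resistances R_other = 0.009716 K/W
Total R = ΔT/Q = 1054/60600 = 0.01739 K/W
R_ceramic-fibre blanket = R_total − R_other = 0.007676 K/W
k = L/(R·A) = 0.023/(0.007676×39.8)

k ≈ 0.0753 W/(m·K)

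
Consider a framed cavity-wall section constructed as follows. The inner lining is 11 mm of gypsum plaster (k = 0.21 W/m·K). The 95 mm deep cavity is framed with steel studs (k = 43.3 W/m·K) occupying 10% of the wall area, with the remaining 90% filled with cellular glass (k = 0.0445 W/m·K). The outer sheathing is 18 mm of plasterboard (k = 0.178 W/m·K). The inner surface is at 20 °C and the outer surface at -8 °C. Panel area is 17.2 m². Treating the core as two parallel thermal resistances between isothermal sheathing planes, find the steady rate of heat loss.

Q ≈ 2750 W

Sheathing layers in series; stud and cavity paths in parallel between them.
R_inner = 0.011/(0.21×17.2) = 0.003045 K/W
R_stud  = 0.095/(43.3×0.1×17.2) = 0.001276 K/W
R_cav   = 0.095/(0.0445×0.9×17.2) = 0.1379 K/W
1/R_core = 1/R_stud + 1/R_cav → R_core = 0.001264 K/W
R_outer = 0.018/(0.178×17.2) = 0.005879 K/W
R_total = 0.01019 K/W
Q = ΔT/R_total = 28/0.01019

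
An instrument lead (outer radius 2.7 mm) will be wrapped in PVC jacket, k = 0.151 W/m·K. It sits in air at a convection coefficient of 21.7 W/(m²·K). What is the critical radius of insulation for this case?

For a cylinder r_cr = k/h = 0.151/21.7
r_cr = 6.96 mm; since the bare radius (2.7 mm) is below r_cr, adding a thin layer of insulation will *increase* heat loss.

r_cr ≈ 6.96 mm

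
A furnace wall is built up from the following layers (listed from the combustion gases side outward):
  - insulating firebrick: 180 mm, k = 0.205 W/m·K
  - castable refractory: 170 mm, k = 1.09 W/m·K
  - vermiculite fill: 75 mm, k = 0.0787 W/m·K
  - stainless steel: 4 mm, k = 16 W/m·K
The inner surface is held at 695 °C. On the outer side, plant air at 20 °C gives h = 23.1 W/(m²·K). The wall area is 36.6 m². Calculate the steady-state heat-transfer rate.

Q ≈ 12200 W

Series thermal resistances:
R_insulating firebrick = L/(kA) = 0.18/(0.205×36.6) = 0.02399 K/W
R_castable refractory = L/(kA) = 0.17/(1.09×36.6) = 0.004261 K/W
R_vermiculite fill = L/(kA) = 0.075/(0.0787×36.6) = 0.02604 K/W
R_stainless steel = L/(kA) = 0.004/(16×36.6) = 6.831×10^-6 K/W
R_outer film = 1/(h_o·A) = 1/(23.1×36.6) = 0.001183 K/W
R_total = 0.05548 K/W
Q = ΔT / R_total = 675 / 0.05548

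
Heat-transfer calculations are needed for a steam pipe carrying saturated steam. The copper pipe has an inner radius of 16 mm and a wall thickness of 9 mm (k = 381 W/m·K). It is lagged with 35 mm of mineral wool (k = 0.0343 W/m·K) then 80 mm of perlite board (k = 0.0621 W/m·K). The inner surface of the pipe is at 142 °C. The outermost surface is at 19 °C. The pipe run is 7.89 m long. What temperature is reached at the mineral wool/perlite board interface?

T ≈ 61.8 °C

Cylindrical conduction, so R = ln(r₂/r₁)/(2πkL) per layer, in series:
R_copper pipe wall = ln(25/16)/(2π×381×7.89) = 2.363×10^-5 K/W
R_mineral wool = ln(60/25)/(2π×0.0343×7.89) = 0.5149 K/W
R_perlite board = ln(140/60)/(2π×0.0621×7.89) = 0.2752 K/W
R_total = 0.7901 K/W
Q = ΔT/R_total = 123/0.7901
Q = 156 W
T_interface = T_inner − Q·ΣR(inner→interface) = 142 − 156×0.5149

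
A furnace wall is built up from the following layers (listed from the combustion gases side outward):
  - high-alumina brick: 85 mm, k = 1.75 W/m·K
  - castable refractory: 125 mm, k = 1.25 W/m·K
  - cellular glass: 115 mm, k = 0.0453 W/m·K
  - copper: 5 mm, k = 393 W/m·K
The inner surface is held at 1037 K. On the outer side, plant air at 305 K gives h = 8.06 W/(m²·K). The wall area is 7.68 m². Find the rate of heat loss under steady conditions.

Q ≈ 2000 W

Thermal resistances in series:
R_high-alumina brick = L/(kA) = 0.085/(1.75×7.68) = 0.006324 K/W
R_castable refractory = L/(kA) = 0.125/(1.25×7.68) = 0.01302 K/W
R_cellular glass = L/(kA) = 0.115/(0.0453×7.68) = 0.3306 K/W
R_copper = L/(kA) = 0.005/(393×7.68) = 1.657×10^-6 K/W
R_outer film = 1/(h_o·A) = 1/(8.06×7.68) = 0.01615 K/W
R_total = 0.3661 K/W
Q = ΔT / R_total = 732 / 0.3661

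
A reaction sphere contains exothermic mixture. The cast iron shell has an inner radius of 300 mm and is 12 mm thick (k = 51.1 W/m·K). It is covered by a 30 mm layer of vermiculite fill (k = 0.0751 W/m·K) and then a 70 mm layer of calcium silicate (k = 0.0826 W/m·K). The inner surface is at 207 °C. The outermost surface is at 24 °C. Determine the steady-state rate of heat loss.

Q ≈ 236 W

Each spherical layer contributes R = (1/r_i − 1/r_o)/(4πk):
R_cast iron shell = (1/0.3 − 1/0.312)/(4π×51.1) = 1.997×10^-4 K/W
R_vermiculite fill = (1/0.312 − 1/0.342)/(4π×0.0751) = 0.2979 K/W
R_calcium silicate = (1/0.342 − 1/0.412)/(4π×0.0826) = 0.4786 K/W
R_total = 0.7767 K/W
Q = ΔT/R_total = 183/0.7767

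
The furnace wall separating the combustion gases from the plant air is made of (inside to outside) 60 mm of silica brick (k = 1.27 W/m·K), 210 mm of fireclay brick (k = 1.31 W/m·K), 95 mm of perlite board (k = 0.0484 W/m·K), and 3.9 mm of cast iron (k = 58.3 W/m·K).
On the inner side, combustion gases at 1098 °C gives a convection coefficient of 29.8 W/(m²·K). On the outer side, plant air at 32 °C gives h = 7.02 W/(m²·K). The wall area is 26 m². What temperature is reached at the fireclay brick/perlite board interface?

Thermal resistances in series:
R_inner film = 1/(h_i·A) = 1/(29.8×26) = 0.001291 K/W
R_silica brick = L/(kA) = 0.06/(1.27×26) = 0.001817 K/W
R_fireclay brick = L/(kA) = 0.21/(1.31×26) = 0.006166 K/W
R_perlite board = L/(kA) = 0.095/(0.0484×26) = 0.07549 K/W
R_cast iron = L/(kA) = 0.0039/(58.3×26) = 2.573×10^-6 K/W
R_outer film = 1/(h_o·A) = 1/(7.02×26) = 0.005479 K/W
R_total = 0.09025 K/W;  Q = ΔT/R_total = 1066/0.09025 = 11810 W
T_interface = T_inner − Q·ΣR(inner→interface) = 1098 − 11800×0.009273

T ≈ 988 °C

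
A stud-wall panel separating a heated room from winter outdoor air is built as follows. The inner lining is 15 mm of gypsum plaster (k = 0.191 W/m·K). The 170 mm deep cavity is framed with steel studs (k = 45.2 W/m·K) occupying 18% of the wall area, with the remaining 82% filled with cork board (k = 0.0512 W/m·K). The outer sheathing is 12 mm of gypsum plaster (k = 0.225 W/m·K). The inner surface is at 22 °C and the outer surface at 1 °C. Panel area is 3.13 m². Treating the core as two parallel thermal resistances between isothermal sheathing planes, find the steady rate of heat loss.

Q ≈ 431 W

Sheathing layers in series; stud and cavity paths in parallel between them.
R_inner = 0.015/(0.191×3.13) = 0.02509 K/W
R_stud  = 0.17/(45.2×0.18×3.13) = 0.006676 K/W
R_cav   = 0.17/(0.0512×0.82×3.13) = 1.294 K/W
1/R_core = 1/R_stud + 1/R_cav → R_core = 0.006641 K/W
R_outer = 0.012/(0.225×3.13) = 0.01704 K/W
R_total = 0.04877 K/W
Q = ΔT/R_total = 21/0.04877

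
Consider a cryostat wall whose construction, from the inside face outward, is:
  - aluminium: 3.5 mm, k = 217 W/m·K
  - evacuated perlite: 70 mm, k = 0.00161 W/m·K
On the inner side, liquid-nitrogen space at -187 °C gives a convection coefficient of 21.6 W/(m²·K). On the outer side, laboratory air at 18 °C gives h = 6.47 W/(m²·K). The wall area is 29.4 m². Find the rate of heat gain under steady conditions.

Q ≈ 138 W

Series thermal resistances:
R_inner film = 1/(h_i·A) = 1/(21.6×29.4) = 0.001575 K/W
R_aluminium = L/(kA) = 0.0035/(217×29.4) = 5.486×10^-7 K/W
R_evacuated perlite = L/(kA) = 0.07/(0.00161×29.4) = 1.479 K/W
R_outer film = 1/(h_o·A) = 1/(6.47×29.4) = 0.005257 K/W
R_total = 1.486 K/W
Q = ΔT / R_total = 205 / 1.486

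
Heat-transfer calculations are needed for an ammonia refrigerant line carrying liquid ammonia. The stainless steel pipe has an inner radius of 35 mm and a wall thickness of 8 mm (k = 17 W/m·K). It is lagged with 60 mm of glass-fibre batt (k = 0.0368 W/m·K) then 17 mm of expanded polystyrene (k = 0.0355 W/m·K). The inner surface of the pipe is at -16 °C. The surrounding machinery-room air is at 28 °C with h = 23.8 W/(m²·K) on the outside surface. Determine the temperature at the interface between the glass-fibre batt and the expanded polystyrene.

Radial resistances (cylindrical: R_cond = ln(r_o/r_i)/(2πkL), R_conv = 1/(h·2πrL)):
R_stainless steel pipe wall = ln(43/35)/(2π×17×1) = 0.001927 K/W
R_glass-fibre batt = ln(103/43)/(2π×0.0368×1) = 3.778 K/W
R_expanded polystyrene = ln(120/103)/(2π×0.0355×1) = 0.6849 K/W
R_outer film = 1/(h_o·2πr_oL) = 1/(23.8×2π×0.12×1) = 0.05573 K/W
R_total = 4.52 K/W
Q = ΔT/R_total = 44/4.52
Q = 9.73 W/m
T_interface = T_inner + Q·ΣR(inner→interface) = -16 + 9.73×3.78

T ≈ 20.8 °C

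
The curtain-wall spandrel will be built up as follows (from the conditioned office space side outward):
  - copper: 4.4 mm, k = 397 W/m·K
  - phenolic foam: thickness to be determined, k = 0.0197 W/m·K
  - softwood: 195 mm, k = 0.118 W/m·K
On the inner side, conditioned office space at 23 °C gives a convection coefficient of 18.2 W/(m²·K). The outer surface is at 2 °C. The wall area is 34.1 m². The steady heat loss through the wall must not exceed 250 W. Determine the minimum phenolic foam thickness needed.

Model the wall as resistances in series:
R_inner film = 1/(h_i·A) = 1/(18.2×34.1) = 0.001611 K/W
R_copper = L/(kA) = 0.0044/(397×34.1) = 3.25×10^-7 K/W
R_softwood = L/(kA) = 0.195/(0.118×34.1) = 0.04846 K/W
Sum of the known resistances R_other = 0.05007 K/W
Required total resistance R_tot = ΔT/Q_allow = 21/250 = 0.084 K/W
R_phenolic foam = R_tot − R_other = 0.03393 K/W
L = R·k·A = 0.03393×0.0197×34.1

L ≈ 22.8 mm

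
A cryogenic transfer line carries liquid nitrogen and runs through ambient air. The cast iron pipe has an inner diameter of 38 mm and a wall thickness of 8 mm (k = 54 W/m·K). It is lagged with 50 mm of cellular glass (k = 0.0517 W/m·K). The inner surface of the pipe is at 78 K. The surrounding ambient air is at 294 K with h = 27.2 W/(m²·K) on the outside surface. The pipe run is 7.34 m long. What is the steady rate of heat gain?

For a radial system each layer contributes R = ln(r_out/r_in)/(2πkL); films add R = 1/(hA).
R_cast iron pipe wall = ln(27/19)/(2π×54×7.34) = 1.411×10^-4 K/W
R_cellular glass = ln(77/27)/(2π×0.0517×7.34) = 0.4395 K/W
R_outer film = 1/(h_o·2πr_oL) = 1/(27.2×2π×0.077×7.34) = 0.01035 K/W
R_total = 0.45 K/W
Q = ΔT/R_total = 216/0.45

Q ≈ 480 W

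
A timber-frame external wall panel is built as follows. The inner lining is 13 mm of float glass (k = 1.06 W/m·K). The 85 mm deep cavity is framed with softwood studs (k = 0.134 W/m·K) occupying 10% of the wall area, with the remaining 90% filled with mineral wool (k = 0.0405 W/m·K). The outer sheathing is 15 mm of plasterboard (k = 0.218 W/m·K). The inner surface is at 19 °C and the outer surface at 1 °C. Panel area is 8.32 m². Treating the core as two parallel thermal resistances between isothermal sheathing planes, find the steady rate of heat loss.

Q ≈ 83.8 W

Sheathing layers in series; stud and cavity paths in parallel between them.
R_inner = 0.013/(1.06×8.32) = 0.001474 K/W
R_stud  = 0.085/(0.134×0.1×8.32) = 0.7624 K/W
R_cav   = 0.085/(0.0405×0.9×8.32) = 0.2803 K/W
1/R_core = 1/R_stud + 1/R_cav → R_core = 0.2049 K/W
R_outer = 0.015/(0.218×8.32) = 0.00827 K/W
R_total = 0.2147 K/W
Q = ΔT/R_total = 18/0.2147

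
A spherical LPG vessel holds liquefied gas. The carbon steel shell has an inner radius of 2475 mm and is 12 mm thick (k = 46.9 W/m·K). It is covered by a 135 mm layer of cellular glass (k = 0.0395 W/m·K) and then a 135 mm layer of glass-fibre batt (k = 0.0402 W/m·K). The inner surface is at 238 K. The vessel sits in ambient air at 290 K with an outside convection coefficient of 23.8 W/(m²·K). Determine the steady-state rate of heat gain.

Q ≈ 657 W

For a spherical shell R = (1/r₁ − 1/r₂)/(4πk); film R = 1/(h·4πr²). In series:
R_carbon steel shell = (1/2.475 − 1/2.487)/(4π×46.9) = 3.308×10^-6 K/W
R_cellular glass = (1/2.487 − 1/2.622)/(4π×0.0395) = 0.04171 K/W
R_glass-fibre batt = (1/2.622 − 1/2.757)/(4π×0.0402) = 0.03697 K/W
R_outer film = 1/(h·4πr_o²) = 1/(23.8×4π×2.757²) = 4.399×10^-4 K/W
R_total = 0.07912 K/W
Q = ΔT/R_total = 52/0.07912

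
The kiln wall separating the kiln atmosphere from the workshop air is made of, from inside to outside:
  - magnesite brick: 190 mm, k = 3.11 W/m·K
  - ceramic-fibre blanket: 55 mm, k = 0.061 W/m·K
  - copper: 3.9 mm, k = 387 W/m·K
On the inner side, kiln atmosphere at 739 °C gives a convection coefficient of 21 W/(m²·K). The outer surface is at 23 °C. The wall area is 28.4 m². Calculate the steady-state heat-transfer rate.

Q ≈ 20100 W

Treating each layer as a thermal resistance in series:
R_inner film = 1/(h_i·A) = 1/(21×28.4) = 0.001677 K/W
R_magnesite brick = L/(kA) = 0.19/(3.11×28.4) = 0.002151 K/W
R_ceramic-fibre blanket = L/(kA) = 0.055/(0.061×28.4) = 0.03175 K/W
R_copper = L/(kA) = 0.0039/(387×28.4) = 3.548×10^-7 K/W
R_total = 0.03558 K/W
Q = ΔT / R_total = 716 / 0.03558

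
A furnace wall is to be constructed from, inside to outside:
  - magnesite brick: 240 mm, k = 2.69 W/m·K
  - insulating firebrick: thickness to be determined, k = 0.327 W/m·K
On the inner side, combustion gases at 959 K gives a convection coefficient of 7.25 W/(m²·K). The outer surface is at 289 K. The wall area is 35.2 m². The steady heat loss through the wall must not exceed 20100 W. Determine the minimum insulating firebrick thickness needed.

Treating each layer as a thermal resistance in series:
R_inner film = 1/(h_i·A) = 1/(7.25×35.2) = 0.003918 K/W
R_magnesite brick = L/(kA) = 0.24/(2.69×35.2) = 0.002535 K/W
Sum of the known resistances R_other = 0.006453 K/W
Required total resistance R_tot = ΔT/Q_allow = 670/20100 = 0.03333 K/W
R_insulating firebrick = R_tot − R_other = 0.02688 K/W
L = R·k·A = 0.02688×0.327×35.2

L ≈ 309 mm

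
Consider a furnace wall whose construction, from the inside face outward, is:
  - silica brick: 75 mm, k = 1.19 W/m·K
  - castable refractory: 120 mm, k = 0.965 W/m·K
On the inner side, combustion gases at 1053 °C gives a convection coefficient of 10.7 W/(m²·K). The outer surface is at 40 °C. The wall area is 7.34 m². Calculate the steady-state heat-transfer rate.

Q ≈ 26500 W

Treating each layer as a thermal resistance in series:
R_inner film = 1/(h_i·A) = 1/(10.7×7.34) = 0.01273 K/W
R_silica brick = L/(kA) = 0.075/(1.19×7.34) = 0.008587 K/W
R_castable refractory = L/(kA) = 0.12/(0.965×7.34) = 0.01694 K/W
R_total = 0.03826 K/W
Q = ΔT / R_total = 1013 / 0.03826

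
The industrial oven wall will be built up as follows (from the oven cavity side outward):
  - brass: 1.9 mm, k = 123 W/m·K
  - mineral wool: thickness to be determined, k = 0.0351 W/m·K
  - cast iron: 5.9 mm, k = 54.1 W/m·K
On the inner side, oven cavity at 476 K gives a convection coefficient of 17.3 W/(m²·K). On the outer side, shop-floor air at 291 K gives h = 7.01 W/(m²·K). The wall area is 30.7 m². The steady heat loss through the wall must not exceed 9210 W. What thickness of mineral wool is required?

Treating each layer as a thermal resistance in series:
R_inner film = 1/(h_i·A) = 1/(17.3×30.7) = 0.001883 K/W
R_brass = L/(kA) = 0.0019/(123×30.7) = 5.032×10^-7 K/W
R_cast iron = L/(kA) = 0.0059/(54.1×30.7) = 3.552×10^-6 K/W
R_outer film = 1/(h_o·A) = 1/(7.01×30.7) = 0.004647 K/W
Sum of the known resistances R_other = 0.006534 K/W
Required total resistance R_tot = ΔT/Q_allow = 185/9210 = 0.02009 K/W
R_mineral wool = R_tot − R_other = 0.01355 K/W
L = R·k·A = 0.01355×0.0351×30.7

L ≈ 14.6 mm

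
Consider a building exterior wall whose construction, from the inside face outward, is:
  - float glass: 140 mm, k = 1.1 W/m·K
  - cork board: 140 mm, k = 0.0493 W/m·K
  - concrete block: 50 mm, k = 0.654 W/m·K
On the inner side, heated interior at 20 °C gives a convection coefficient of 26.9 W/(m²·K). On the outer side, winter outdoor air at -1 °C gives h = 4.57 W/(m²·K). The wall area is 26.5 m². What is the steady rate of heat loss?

Using the resistance-network approach (series):
R_inner film = 1/(h_i·A) = 1/(26.9×26.5) = 0.001403 K/W
R_float glass = L/(kA) = 0.14/(1.1×26.5) = 0.004803 K/W
R_cork board = L/(kA) = 0.14/(0.0493×26.5) = 0.1072 K/W
R_concrete block = L/(kA) = 0.05/(0.654×26.5) = 0.002885 K/W
R_outer film = 1/(h_o·A) = 1/(4.57×26.5) = 0.008257 K/W
R_total = 0.1245 K/W
Q = ΔT / R_total = 21 / 0.1245

Q ≈ 169 W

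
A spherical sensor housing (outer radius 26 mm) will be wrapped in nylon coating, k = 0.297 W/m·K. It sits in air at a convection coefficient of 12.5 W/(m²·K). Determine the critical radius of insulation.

For a sphere r_cr = 2k/h = 2×0.297/12.5
r_cr = 47.5 mm; since the bare radius (26 mm) is below r_cr, adding a thin layer of insulation will *increase* heat loss.

r_cr ≈ 47.5 mm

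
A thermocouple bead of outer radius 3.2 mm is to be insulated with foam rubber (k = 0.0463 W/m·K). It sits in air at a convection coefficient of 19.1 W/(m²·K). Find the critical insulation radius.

r_cr ≈ 4.85 mm

For a sphere r_cr = 2k/h = 2×0.0463/19.1
r_cr = 4.85 mm; since the bare radius (3.2 mm) is below r_cr, adding a thin layer of insulation will *increase* heat loss.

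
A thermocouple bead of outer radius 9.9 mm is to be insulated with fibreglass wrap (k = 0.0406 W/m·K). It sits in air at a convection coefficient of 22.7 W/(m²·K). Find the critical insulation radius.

For a sphere r_cr = 2k/h = 2×0.0406/22.7
r_cr = 3.58 mm; since the bare radius (9.9 mm) is above r_cr, any added insulation will reduce heat loss.

r_cr ≈ 3.58 mm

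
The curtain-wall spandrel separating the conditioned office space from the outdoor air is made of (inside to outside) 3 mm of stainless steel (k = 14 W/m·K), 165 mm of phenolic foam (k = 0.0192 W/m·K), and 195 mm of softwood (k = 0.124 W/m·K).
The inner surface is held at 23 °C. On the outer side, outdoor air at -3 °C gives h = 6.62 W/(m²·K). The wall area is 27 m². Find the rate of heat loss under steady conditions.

Treating each layer as a thermal resistance in series:
R_stainless steel = L/(kA) = 0.003/(14×27) = 7.937×10^-6 K/W
R_phenolic foam = L/(kA) = 0.165/(0.0192×27) = 0.3183 K/W
R_softwood = L/(kA) = 0.195/(0.124×27) = 0.05824 K/W
R_outer film = 1/(h_o·A) = 1/(6.62×27) = 0.005595 K/W
R_total = 0.3821 K/W
Q = ΔT / R_total = 26 / 0.3821

Q ≈ 68 W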